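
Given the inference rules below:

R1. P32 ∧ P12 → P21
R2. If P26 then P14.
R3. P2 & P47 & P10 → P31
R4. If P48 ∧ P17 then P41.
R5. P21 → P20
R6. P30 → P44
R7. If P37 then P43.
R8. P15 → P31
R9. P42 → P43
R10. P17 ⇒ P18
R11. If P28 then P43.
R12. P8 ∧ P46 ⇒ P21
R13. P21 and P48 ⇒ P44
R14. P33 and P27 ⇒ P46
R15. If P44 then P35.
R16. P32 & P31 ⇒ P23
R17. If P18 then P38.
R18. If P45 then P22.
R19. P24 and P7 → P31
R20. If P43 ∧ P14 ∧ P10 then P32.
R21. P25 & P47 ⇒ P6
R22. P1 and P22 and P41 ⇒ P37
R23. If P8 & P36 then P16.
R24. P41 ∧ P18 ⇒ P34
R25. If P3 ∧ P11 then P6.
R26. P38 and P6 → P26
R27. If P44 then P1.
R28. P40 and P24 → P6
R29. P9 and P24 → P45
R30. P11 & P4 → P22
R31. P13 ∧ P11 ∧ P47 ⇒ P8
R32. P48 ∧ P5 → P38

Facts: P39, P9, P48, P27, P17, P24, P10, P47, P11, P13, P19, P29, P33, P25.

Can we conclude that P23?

No

Forward chaining from the given facts derives: P41, P18, P46, P38, P6, P34, P26, P45, P8, P14, P21, P44, P35, P22, P1, P20, P37, P43, P32.
The only rule concluding P23 is R16, which needs P31; that is never established.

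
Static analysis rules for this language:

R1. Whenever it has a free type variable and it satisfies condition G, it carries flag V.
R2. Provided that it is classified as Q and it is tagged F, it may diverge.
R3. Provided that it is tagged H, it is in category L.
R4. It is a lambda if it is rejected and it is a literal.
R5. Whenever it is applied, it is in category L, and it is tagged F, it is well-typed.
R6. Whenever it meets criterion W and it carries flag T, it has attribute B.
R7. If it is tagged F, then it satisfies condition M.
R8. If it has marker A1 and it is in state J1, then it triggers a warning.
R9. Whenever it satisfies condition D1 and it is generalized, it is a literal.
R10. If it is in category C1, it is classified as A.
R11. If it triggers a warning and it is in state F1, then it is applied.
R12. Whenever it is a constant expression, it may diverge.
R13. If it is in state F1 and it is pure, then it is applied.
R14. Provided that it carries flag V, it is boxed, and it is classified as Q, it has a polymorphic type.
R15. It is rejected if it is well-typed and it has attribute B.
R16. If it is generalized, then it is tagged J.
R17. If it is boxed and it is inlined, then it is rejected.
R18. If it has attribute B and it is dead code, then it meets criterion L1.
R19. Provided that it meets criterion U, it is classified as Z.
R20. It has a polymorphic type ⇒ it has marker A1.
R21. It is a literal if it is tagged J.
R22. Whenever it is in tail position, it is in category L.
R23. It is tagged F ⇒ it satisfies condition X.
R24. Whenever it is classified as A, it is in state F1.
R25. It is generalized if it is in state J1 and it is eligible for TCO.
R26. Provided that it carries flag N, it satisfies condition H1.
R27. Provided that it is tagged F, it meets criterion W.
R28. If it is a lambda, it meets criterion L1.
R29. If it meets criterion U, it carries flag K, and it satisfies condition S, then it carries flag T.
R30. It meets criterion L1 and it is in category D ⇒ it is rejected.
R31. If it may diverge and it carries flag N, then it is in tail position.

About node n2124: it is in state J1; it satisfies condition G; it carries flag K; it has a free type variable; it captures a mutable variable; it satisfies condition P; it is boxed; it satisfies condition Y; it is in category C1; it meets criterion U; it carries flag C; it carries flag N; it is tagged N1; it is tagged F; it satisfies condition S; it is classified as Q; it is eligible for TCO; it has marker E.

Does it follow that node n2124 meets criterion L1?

By R1 (it has a free type variable, it satisfies condition G): it carries flag V.
By R2 (it is classified as Q, it is tagged F): it may diverge.
By R10 (it is in category C1): it is classified as A.
By R14 (it carries flag V, it is boxed, it is classified as Q): it has a polymorphic type.
By R20 (it has a polymorphic type): it has marker A1.
By R24 (it is classified as A): it is in state F1.
By R25 (it is in state J1, it is eligible for TCO): it is generalized.
By R27 (it is tagged F): it meets criterion W.
By R29 (it meets criterion U, it carries flag K, it satisfies condition S): it carries flag T.
By R31 (it may diverge, it carries flag N): it is in tail position.
By R6 (it meets criterion W, it carries flag T): it has attribute B.
By R8 (it has marker A1, it is in state J1): it triggers a warning.
By R11 (it triggers a warning, it is in state F1): it is applied.
By R16 (it is generalized): it is tagged J.
By R21 (it is tagged J): it is a literal.
By R22 (it is in tail position): it is in category L.
By R5 (it is applied, it is in category L, it is tagged F): it is well-typed.
By R15 (it is well-typed, it has attribute B): it is rejected.
By R4 (it is rejected, it is a literal): it is a lambda.
By R28 (it is a lambda): it meets criterion L1.

Yes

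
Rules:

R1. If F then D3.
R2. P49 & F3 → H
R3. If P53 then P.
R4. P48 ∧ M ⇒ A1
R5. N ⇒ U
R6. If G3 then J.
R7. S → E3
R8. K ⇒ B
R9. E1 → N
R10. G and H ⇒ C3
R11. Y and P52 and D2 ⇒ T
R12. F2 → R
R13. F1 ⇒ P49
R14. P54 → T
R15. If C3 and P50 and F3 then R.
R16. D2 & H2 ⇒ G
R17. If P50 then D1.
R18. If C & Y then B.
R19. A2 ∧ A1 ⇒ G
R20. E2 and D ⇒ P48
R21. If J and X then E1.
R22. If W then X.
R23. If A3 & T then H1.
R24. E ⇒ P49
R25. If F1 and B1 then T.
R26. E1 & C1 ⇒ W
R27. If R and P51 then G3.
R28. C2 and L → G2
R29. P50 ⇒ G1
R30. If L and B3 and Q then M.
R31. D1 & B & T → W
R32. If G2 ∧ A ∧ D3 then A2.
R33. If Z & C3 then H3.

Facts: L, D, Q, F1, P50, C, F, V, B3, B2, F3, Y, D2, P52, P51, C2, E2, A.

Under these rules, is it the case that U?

Yes

D3  (by R1: F)
T  (by R11: Y, P52, D2)
P49  (by R13: F1)
D1  (by R17: P50)
B  (by R18: C, Y)
P48  (by R20: E2, D)
G2  (by R28: C2, L)
M  (by R30: L, B3, Q)
W  (by R31: D1, B, T)
A2  (by R32: G2, A, D3)
H  (by R2: P49, F3)
A1  (by R4: P48, M)
G  (by R19: A2, A1)
X  (by R22: W)
C3  (by R10: G, H)
R  (by R15: C3, P50, F3)
G3  (by R27: R, P51)
J  (by R6: G3)
E1  (by R21: J, X)
N  (by R9: E1)
U  (by R5: N)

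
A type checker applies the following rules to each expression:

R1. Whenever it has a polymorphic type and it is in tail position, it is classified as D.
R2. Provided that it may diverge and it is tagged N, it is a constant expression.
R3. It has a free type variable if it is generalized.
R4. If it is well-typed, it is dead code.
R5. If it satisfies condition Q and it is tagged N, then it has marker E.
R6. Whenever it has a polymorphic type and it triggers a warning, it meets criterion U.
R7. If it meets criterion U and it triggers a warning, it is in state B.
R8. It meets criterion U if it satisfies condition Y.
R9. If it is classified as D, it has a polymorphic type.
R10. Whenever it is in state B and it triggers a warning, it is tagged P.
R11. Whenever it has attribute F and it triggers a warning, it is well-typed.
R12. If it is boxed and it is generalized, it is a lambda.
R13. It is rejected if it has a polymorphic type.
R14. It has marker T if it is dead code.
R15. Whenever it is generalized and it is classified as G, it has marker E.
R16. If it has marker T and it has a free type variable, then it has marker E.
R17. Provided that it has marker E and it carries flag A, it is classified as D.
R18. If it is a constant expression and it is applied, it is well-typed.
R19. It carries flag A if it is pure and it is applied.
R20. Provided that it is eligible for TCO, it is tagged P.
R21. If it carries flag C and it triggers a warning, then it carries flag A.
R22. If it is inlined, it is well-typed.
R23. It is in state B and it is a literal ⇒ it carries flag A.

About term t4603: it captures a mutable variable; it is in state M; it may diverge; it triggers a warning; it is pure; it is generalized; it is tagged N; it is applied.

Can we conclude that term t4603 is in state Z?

No

Forward chaining from the given facts derives: is a constant expression, has a free type variable, is well-typed, carries flag A, is dead code, has marker T, has marker E, is classified as D, has a polymorphic type, is rejected, meets criterion U, is in state B, is tagged P.
No rule has "it is in state Z" as its conclusion, and it is not among the given facts.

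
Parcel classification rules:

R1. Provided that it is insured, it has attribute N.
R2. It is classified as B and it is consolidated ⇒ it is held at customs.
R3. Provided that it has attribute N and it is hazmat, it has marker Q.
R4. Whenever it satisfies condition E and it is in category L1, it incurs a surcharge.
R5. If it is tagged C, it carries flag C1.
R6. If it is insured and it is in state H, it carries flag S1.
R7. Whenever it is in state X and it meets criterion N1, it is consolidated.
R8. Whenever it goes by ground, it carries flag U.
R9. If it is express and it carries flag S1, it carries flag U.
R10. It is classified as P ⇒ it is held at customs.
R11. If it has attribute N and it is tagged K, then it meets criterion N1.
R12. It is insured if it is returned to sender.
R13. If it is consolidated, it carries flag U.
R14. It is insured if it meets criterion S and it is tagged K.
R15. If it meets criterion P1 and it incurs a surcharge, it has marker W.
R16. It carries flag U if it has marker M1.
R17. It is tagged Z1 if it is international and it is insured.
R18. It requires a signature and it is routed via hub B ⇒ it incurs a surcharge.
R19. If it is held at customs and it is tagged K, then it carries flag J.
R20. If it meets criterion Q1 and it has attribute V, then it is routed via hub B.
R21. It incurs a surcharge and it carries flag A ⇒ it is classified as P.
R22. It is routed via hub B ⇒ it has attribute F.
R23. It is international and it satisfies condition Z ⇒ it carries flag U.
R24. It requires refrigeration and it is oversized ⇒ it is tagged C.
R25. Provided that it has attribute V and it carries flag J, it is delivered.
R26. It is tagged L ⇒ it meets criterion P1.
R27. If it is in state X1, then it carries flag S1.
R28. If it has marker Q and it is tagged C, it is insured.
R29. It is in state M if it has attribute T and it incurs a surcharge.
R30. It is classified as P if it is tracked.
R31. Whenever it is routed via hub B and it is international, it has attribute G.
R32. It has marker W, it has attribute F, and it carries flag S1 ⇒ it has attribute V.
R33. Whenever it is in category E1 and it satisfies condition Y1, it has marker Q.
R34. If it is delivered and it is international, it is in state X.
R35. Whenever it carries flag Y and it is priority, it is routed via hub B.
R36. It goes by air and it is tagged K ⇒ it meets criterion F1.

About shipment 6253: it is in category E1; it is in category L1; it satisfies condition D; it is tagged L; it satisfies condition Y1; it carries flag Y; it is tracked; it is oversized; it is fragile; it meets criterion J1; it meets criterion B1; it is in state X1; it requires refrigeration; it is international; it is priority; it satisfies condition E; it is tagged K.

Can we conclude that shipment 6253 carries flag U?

Yes

By R4 (it satisfies condition E, it is in category L1): it incurs a surcharge.
By R24 (it requires refrigeration, it is oversized): it is tagged C.
By R26 (it is tagged L): it meets criterion P1.
By R27 (it is in state X1): it carries flag S1.
By R30 (it is tracked): it is classified as P.
By R33 (it is in category E1, it satisfies condition Y1): it has marker Q.
By R35 (it carries flag Y, it is priority): it is routed via hub B.
By R10 (it is classified as P): it is held at customs.
By R15 (it meets criterion P1, it incurs a surcharge): it has marker W.
By R19 (it is held at customs, it is tagged K): it carries flag J.
By R22 (it is routed via hub B): it has attribute F.
By R28 (it has marker Q, it is tagged C): it is insured.
By R32 (it has marker W, it has attribute F, it carries flag S1): it has attribute V.
By R1 (it is insured): it has attribute N.
By R11 (it has attribute N, it is tagged K): it meets criterion N1.
By R25 (it has attribute V, it carries flag J): it is delivered.
By R34 (it is delivered, it is international): it is in state X.
By R7 (it is in state X, it meets criterion N1): it is consolidated.
By R13 (it is consolidated): it carries flag U.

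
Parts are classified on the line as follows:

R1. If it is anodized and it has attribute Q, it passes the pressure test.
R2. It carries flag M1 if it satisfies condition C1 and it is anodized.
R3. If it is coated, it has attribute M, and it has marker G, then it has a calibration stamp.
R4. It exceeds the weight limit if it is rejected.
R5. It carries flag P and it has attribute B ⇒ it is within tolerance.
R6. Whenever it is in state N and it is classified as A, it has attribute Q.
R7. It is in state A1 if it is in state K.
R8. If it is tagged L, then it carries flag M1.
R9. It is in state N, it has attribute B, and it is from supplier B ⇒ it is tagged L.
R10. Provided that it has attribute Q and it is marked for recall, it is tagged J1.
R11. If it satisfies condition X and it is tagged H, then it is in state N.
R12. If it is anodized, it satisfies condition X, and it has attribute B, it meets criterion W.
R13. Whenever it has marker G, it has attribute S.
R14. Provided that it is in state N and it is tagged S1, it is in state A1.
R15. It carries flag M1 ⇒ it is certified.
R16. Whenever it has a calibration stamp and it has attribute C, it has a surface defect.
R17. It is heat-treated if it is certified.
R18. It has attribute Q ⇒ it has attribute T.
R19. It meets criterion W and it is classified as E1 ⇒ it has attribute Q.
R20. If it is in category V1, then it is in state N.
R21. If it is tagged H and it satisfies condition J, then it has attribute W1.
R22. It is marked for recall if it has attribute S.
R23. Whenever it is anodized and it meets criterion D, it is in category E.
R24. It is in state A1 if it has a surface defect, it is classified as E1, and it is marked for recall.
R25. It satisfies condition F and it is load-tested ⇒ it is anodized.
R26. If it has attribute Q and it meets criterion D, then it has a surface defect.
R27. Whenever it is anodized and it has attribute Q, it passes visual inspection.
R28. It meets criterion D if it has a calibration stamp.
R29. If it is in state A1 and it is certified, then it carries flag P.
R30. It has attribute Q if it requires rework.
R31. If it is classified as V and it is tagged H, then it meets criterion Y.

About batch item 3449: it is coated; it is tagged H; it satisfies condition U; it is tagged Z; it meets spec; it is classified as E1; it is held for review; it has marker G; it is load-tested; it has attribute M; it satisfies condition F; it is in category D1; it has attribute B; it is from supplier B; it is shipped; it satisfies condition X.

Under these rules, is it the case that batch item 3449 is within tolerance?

By R3 (it is coated, it has attribute M, it has marker G): it has a calibration stamp.
By R11 (it satisfies condition X, it is tagged H): it is in state N.
By R13 (it has marker G): it has attribute S.
By R22 (it has attribute S): it is marked for recall.
By R25 (it satisfies condition F, it is load-tested): it is anodized.
By R28 (it has a calibration stamp): it meets criterion D.
By R9 (it is in state N, it has attribute B, it is from supplier B): it is tagged L.
By R12 (it is anodized, it satisfies condition X, it has attribute B): it meets criterion W.
By R19 (it meets criterion W, it is classified as E1): it has attribute Q.
By R26 (it has attribute Q, it meets criterion D): it has a surface defect.
By R8 (it is tagged L): it carries flag M1.
By R15 (it carries flag M1): it is certified.
By R24 (it has a surface defect, it is classified as E1, it is marked for recall): it is in state A1.
By R29 (it is in state A1, it is certified): it carries flag P.
By R5 (it carries flag P, it has attribute B): it is within tolerance.

Yes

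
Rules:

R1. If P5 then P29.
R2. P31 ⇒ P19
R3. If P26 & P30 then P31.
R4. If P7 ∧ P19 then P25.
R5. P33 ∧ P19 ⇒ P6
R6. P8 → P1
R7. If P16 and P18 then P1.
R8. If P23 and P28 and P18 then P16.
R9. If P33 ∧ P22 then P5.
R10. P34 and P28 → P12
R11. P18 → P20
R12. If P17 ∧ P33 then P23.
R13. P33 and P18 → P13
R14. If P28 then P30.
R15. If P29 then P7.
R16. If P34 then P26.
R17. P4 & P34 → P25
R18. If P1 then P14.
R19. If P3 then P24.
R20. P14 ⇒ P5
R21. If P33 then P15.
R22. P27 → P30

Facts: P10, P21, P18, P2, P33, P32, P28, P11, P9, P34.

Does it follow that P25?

Forward chaining from the given facts derives: P12, P20, P13, P30, P26, P15, P31, P19, P6.
Rules concluding P25: R4 needs P7; R17 needs P4 — none of these are established.

No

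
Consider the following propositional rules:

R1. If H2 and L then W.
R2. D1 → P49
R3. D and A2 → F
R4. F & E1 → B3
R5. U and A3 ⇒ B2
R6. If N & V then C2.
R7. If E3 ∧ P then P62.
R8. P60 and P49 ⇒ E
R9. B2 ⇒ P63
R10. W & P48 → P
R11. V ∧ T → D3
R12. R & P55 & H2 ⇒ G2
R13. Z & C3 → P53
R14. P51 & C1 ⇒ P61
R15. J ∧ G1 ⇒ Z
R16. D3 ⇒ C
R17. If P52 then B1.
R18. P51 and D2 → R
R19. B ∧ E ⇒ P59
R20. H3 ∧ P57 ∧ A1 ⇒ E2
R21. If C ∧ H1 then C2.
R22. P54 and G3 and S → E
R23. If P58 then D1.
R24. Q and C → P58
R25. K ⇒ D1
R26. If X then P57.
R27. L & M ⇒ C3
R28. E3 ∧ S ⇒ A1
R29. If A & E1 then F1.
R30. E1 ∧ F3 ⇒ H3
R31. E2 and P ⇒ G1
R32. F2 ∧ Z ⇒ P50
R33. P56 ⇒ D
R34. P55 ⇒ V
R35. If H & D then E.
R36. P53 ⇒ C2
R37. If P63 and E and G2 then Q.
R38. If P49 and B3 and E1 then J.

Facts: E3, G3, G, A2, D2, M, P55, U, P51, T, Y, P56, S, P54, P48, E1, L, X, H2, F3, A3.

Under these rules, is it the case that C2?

W  (by R1: H2, L)
B2  (by R5: U, A3)
P63  (by R9: B2)
P  (by R10: W, P48)
R  (by R18: P51, D2)
E  (by R22: P54, G3, S)
P57  (by R26: X)
C3  (by R27: L, M)
A1  (by R28: E3, S)
H3  (by R30: E1, F3)
D  (by R33: P56)
V  (by R34: P55)
F  (by R3: D, A2)
B3  (by R4: F, E1)
D3  (by R11: V, T)
G2  (by R12: R, P55, H2)
C  (by R16: D3)
E2  (by R20: H3, P57, A1)
G1  (by R31: E2, P)
Q  (by R37: P63, E, G2)
P58  (by R24: Q, C)
D1  (by R23: P58)
P49  (by R2: D1)
J  (by R38: P49, B3, E1)
Z  (by R15: J, G1)
P53  (by R13: Z, C3)
C2  (by R36: P53)

Yes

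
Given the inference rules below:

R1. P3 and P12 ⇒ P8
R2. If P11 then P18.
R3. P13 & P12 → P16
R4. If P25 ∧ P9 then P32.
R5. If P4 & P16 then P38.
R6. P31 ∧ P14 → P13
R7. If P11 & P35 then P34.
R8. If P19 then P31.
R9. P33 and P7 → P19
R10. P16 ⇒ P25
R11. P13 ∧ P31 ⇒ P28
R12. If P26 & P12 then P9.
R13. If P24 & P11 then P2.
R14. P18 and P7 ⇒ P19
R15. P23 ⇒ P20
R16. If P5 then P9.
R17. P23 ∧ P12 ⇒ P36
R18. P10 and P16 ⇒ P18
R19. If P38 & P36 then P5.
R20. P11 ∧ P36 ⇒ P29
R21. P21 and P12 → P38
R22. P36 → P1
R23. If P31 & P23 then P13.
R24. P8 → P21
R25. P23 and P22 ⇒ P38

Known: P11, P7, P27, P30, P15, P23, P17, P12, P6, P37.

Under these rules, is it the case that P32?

No

Forward chaining from the given facts derives: P18, P19, P20, P36, P29, P1, P31, P13, P16, P25, P28.
The only rule concluding P32 is R4, which needs P9; that is never established.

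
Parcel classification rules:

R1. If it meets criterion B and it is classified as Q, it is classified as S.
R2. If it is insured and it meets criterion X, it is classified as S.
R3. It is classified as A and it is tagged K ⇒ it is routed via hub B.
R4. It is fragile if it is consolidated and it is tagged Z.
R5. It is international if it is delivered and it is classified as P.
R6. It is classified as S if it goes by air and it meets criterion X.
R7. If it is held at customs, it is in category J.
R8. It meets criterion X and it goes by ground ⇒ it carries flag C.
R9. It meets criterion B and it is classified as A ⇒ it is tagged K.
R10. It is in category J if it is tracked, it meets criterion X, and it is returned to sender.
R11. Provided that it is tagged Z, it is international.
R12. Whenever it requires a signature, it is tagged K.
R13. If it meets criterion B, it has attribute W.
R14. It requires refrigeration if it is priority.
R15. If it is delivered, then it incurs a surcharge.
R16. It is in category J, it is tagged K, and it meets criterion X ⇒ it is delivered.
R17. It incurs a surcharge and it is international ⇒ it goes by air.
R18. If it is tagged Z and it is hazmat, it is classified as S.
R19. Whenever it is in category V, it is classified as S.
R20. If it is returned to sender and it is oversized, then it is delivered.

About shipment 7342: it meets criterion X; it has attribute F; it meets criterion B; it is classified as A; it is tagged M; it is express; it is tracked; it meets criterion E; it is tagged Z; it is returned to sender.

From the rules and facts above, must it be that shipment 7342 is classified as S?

By R9 (it meets criterion B, it is classified as A): it is tagged K.
By R10 (it is tracked, it meets criterion X, it is returned to sender): it is in category J.
By R11 (it is tagged Z): it is international.
By R16 (it is in category J, it is tagged K, it meets criterion X): it is delivered.
By R15 (it is delivered): it incurs a surcharge.
By R17 (it incurs a surcharge, it is international): it goes by air.
By R6 (it goes by air, it meets criterion X): it is classified as S.

Yes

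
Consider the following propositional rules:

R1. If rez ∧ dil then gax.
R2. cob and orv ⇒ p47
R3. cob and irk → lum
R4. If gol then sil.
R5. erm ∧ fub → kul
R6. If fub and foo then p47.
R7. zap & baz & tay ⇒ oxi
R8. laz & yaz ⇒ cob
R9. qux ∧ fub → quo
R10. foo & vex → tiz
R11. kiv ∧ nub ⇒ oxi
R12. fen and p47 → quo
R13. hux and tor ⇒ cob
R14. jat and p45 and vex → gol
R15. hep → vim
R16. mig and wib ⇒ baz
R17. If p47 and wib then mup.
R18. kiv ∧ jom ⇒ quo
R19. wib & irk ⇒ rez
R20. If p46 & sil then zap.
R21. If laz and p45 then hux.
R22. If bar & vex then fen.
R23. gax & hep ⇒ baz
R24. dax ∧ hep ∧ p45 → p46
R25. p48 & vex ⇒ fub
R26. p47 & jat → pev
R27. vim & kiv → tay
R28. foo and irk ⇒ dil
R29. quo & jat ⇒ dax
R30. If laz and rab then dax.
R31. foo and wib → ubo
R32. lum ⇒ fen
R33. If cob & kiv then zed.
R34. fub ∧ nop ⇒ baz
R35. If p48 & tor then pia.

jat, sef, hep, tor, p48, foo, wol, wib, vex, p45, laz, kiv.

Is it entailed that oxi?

No

Forward chaining from the given facts derives: tiz, gol, vim, hux, fub, tay, ubo, pia, sil, p47, cob, mup, pev, zed.
Rules concluding oxi: R7 needs zap; R11 needs nub — none of these are established.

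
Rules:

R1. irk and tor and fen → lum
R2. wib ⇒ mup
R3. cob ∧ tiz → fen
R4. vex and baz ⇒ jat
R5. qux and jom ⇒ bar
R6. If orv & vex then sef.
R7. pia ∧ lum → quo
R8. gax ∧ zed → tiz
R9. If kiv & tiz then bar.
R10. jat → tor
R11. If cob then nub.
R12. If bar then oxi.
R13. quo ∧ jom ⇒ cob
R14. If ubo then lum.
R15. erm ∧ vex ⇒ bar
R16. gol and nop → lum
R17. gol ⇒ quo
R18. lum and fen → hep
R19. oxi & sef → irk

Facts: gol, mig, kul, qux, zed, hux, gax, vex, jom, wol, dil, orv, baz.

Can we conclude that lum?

Yes

jat  (by R4: vex, baz)
bar  (by R5: qux, jom)
sef  (by R6: orv, vex)
tiz  (by R8: gax, zed)
tor  (by R10: jat)
oxi  (by R12: bar)
quo  (by R17: gol)
irk  (by R19: oxi, sef)
cob  (by R13: quo, jom)
fen  (by R3: cob, tiz)
lum  (by R1: irk, tor, fen)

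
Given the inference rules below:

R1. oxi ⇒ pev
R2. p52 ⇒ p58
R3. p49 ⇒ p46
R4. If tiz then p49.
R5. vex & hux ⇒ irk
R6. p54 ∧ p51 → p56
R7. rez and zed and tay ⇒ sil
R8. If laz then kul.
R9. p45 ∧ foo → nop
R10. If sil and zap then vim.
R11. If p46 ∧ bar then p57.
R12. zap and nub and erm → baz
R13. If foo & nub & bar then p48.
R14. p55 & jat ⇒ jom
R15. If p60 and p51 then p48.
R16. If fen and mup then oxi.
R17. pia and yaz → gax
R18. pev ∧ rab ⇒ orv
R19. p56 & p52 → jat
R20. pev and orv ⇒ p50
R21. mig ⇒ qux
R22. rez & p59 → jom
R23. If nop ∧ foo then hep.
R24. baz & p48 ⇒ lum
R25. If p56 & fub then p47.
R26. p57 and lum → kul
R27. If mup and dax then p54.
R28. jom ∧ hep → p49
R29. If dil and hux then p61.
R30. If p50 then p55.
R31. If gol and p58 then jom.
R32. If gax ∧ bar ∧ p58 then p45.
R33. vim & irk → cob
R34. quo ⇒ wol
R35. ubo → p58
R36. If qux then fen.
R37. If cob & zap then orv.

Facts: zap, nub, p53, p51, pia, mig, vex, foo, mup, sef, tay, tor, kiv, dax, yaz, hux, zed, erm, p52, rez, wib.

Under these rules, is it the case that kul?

Forward chaining from the given facts derives: p58, irk, sil, vim, baz, gax, qux, p54, cob, fen, orv, p56, oxi, jat, pev, p50, p55, jom.
Rules concluding kul: R8 needs laz; R26 needs p57 — none of these are established.

No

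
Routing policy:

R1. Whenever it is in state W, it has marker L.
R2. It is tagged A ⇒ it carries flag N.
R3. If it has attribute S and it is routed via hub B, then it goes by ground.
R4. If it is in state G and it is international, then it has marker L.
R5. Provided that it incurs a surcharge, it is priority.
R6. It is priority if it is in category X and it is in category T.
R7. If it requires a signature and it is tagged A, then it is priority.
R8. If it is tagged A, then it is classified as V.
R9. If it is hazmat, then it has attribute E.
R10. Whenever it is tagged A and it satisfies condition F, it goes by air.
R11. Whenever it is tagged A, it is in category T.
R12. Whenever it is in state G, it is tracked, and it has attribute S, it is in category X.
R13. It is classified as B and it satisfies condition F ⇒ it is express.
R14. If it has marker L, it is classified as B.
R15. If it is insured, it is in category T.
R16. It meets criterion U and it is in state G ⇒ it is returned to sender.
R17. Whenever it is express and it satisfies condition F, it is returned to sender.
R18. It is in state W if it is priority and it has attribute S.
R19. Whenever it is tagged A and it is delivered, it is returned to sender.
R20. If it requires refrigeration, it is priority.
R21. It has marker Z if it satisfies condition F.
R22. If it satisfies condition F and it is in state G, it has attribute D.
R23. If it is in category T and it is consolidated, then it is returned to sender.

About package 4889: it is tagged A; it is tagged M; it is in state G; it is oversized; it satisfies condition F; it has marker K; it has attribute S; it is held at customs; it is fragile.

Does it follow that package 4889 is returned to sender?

No

Forward chaining from the given facts derives: carries flag N, is classified as V, goes by air, is in category T, has marker Z, has attribute D.
Rules concluding "it is returned to sender": R16 needs "it meets criterion U"; R17 needs "it is express"; R19 needs "it is delivered"; R23 needs "it is consolidated" — none of these are established.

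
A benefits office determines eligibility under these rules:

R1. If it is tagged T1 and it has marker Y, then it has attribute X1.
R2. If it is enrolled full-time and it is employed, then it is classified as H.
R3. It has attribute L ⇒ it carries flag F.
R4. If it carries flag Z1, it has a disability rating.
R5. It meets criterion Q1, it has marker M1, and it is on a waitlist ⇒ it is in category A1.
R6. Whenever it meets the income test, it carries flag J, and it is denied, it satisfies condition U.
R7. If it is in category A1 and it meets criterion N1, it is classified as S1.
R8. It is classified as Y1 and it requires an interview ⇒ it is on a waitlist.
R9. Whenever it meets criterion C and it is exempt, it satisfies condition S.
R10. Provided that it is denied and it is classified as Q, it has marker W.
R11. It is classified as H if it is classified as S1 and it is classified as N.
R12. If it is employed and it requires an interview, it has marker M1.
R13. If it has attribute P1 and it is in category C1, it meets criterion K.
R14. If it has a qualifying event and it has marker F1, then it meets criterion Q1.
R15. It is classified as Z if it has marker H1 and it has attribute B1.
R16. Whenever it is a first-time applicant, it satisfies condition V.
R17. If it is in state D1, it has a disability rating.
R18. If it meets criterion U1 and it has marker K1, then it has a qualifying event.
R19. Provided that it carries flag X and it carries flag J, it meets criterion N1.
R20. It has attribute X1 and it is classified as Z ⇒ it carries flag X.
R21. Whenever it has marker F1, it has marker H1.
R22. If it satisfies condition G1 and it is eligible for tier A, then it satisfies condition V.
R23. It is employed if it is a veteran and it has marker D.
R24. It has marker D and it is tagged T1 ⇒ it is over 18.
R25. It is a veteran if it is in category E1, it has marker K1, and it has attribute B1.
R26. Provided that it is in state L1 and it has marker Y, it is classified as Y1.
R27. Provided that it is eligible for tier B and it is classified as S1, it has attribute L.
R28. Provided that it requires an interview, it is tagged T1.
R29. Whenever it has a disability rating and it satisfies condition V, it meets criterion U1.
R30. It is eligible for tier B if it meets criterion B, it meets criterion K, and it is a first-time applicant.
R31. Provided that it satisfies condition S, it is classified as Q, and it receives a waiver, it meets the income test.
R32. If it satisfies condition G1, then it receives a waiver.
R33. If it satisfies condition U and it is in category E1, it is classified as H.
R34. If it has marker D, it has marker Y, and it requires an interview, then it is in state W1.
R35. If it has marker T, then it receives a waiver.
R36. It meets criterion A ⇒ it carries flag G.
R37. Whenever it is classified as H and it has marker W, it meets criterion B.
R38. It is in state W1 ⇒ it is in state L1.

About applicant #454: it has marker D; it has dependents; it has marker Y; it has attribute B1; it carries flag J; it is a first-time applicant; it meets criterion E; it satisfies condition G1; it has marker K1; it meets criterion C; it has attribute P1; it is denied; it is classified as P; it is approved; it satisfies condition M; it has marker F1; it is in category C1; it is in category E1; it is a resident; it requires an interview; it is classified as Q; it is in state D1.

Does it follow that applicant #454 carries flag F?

Forward chaining from the given facts derives: has marker W, meets criterion K, satisfies condition V, has a disability rating, has marker H1, is a veteran, is tagged T1, meets criterion U1, receives a waiver, is in state W1, is in state L1, has attribute X1, is classified as Z, has a qualifying event, carries flag X, is employed, is over 18, is classified as Y1, is on a waitlist, has marker M1, meets criterion Q1, meets criterion N1, is in category A1, is classified as S1.
The only rule concluding "it carries flag F" is R3, which needs "it has attribute L"; that is never established.

No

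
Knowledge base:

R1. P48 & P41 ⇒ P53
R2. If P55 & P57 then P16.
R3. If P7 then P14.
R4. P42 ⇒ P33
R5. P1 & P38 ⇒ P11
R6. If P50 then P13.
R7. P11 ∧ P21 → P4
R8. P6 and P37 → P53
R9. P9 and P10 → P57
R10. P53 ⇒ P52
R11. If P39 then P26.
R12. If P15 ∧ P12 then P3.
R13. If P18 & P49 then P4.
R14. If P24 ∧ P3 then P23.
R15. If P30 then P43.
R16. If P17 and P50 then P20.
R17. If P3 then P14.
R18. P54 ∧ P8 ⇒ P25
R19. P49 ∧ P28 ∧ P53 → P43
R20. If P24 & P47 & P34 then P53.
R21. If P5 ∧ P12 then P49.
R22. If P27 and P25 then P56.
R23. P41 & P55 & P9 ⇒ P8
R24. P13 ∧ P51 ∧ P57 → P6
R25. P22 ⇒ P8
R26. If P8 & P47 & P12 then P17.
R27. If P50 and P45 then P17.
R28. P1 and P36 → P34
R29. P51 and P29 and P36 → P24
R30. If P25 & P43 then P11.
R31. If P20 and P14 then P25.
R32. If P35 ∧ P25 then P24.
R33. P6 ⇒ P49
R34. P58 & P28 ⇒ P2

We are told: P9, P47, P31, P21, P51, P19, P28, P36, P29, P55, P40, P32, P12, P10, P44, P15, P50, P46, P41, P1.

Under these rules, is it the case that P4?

P13  (by R6: P50)
P57  (by R9: P9, P10)
P3  (by R12: P15, P12)
P14  (by R17: P3)
P8  (by R23: P41, P55, P9)
P6  (by R24: P13, P51, P57)
P17  (by R26: P8, P47, P12)
P34  (by R28: P1, P36)
P24  (by R29: P51, P29, P36)
P49  (by R33: P6)
P20  (by R16: P17, P50)
P53  (by R20: P24, P47, P34)
P25  (by R31: P20, P14)
P43  (by R19: P49, P28, P53)
P11  (by R30: P25, P43)
P4  (by R7: P11, P21)

Yes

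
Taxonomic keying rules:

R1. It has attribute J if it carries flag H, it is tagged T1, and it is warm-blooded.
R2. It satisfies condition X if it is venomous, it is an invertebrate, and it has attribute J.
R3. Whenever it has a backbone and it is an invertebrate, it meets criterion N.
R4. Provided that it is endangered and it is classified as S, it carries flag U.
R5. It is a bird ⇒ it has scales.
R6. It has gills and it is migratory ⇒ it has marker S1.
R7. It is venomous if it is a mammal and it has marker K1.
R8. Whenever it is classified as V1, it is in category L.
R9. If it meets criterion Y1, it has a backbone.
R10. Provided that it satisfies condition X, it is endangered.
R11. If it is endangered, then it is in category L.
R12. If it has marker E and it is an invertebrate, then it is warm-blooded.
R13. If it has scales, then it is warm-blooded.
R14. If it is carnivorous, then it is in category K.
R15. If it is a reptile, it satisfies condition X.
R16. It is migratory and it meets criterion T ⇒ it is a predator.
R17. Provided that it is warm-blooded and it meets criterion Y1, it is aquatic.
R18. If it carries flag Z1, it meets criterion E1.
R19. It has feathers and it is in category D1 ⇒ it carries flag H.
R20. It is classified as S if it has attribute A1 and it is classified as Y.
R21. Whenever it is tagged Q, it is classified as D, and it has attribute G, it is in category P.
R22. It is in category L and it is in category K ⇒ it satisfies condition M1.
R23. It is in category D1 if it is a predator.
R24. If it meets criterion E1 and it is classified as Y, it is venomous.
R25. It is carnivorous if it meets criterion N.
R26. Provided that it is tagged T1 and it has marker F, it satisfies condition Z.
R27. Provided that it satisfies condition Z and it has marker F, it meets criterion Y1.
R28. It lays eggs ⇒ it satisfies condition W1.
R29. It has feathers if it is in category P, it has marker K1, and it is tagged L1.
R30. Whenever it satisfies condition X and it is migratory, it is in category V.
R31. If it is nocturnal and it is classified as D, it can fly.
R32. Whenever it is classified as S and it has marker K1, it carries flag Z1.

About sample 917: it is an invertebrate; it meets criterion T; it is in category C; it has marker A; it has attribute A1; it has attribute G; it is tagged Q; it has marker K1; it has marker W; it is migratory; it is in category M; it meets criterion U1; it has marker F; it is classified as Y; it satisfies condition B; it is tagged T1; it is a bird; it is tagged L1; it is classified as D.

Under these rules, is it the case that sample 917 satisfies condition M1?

By R5 (it is a bird): it has scales.
By R13 (it has scales): it is warm-blooded.
By R16 (it is migratory, it meets criterion T): it is a predator.
By R20 (it has attribute A1, it is classified as Y): it is classified as S.
By R21 (it is tagged Q, it is classified as D, it has attribute G): it is in category P.
By R23 (it is a predator): it is in category D1.
By R26 (it is tagged T1, it has marker F): it satisfies condition Z.
By R27 (it satisfies condition Z, it has marker F): it meets criterion Y1.
By R29 (it is in category P, it has marker K1, it is tagged L1): it has feathers.
By R32 (it is classified as S, it has marker K1): it carries flag Z1.
By R9 (it meets criterion Y1): it has a backbone.
By R18 (it carries flag Z1): it meets criterion E1.
By R19 (it has feathers, it is in category D1): it carries flag H.
By R24 (it meets criterion E1, it is classified as Y): it is venomous.
By R1 (it carries flag H, it is tagged T1, it is warm-blooded): it has attribute J.
By R2 (it is venomous, it is an invertebrate, it has attribute J): it satisfies condition X.
By R3 (it has a backbone, it is an invertebrate): it meets criterion N.
By R10 (it satisfies condition X): it is endangered.
By R11 (it is endangered): it is in category L.
By R25 (it meets criterion N): it is carnivorous.
By R14 (it is carnivorous): it is in category K.
By R22 (it is in category L, it is in category K): it satisfies condition M1.

Yes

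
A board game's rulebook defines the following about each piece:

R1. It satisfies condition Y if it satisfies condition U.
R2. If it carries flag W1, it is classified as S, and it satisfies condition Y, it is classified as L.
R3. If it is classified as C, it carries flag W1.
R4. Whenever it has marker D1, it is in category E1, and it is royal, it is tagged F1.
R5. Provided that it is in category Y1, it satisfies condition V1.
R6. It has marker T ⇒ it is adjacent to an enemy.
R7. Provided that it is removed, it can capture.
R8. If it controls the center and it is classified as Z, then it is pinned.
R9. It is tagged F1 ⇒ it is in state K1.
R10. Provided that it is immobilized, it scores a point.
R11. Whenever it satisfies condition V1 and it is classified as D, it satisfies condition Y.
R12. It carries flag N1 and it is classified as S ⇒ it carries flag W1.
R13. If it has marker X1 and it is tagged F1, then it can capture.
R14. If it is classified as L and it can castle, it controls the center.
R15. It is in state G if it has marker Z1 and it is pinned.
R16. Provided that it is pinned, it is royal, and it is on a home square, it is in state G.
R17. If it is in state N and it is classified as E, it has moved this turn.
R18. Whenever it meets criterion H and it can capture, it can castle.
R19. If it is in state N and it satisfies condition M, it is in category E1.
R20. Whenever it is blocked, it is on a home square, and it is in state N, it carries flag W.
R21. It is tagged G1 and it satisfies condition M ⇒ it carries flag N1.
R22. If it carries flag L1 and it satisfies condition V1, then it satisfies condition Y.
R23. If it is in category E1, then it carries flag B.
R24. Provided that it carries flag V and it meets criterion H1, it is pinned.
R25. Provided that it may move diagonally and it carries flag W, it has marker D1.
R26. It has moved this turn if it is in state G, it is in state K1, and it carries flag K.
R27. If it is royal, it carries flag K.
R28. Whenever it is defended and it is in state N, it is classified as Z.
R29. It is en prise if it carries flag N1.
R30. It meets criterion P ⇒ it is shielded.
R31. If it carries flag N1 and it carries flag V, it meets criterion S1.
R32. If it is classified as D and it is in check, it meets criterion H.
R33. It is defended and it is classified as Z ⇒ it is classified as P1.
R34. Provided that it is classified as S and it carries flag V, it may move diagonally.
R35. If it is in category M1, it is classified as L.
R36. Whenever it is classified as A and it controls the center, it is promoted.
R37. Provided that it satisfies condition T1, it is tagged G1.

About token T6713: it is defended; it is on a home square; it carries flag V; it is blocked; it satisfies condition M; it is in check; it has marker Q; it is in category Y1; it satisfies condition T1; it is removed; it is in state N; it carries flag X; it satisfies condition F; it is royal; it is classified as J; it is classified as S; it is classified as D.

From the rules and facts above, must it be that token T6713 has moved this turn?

By R5 (it is in category Y1): it satisfies condition V1.
By R7 (it is removed): it can capture.
By R11 (it satisfies condition V1, it is classified as D): it satisfies condition Y.
By R19 (it is in state N, it satisfies condition M): it is in category E1.
By R20 (it is blocked, it is on a home square, it is in state N): it carries flag W.
By R27 (it is royal): it carries flag K.
By R28 (it is defended, it is in state N): it is classified as Z.
By R32 (it is classified as D, it is in check): it meets criterion H.
By R34 (it is classified as S, it carries flag V): it may move diagonally.
By R37 (it satisfies condition T1): it is tagged G1.
By R18 (it meets criterion H, it can capture): it can castle.
By R21 (it is tagged G1, it satisfies condition M): it carries flag N1.
By R25 (it may move diagonally, it carries flag W): it has marker D1.
By R4 (it has marker D1, it is in category E1, it is royal): it is tagged F1.
By R9 (it is tagged F1): it is in state K1.
By R12 (it carries flag N1, it is classified as S): it carries flag W1.
By R2 (it carries flag W1, it is classified as S, it satisfies condition Y): it is classified as L.
By R14 (it is classified as L, it can castle): it controls the center.
By R8 (it controls the center, it is classified as Z): it is pinned.
By R16 (it is pinned, it is royal, it is on a home square): it is in state G.
By R26 (it is in state G, it is in state K1, it carries flag K): it has moved this turn.

Yes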